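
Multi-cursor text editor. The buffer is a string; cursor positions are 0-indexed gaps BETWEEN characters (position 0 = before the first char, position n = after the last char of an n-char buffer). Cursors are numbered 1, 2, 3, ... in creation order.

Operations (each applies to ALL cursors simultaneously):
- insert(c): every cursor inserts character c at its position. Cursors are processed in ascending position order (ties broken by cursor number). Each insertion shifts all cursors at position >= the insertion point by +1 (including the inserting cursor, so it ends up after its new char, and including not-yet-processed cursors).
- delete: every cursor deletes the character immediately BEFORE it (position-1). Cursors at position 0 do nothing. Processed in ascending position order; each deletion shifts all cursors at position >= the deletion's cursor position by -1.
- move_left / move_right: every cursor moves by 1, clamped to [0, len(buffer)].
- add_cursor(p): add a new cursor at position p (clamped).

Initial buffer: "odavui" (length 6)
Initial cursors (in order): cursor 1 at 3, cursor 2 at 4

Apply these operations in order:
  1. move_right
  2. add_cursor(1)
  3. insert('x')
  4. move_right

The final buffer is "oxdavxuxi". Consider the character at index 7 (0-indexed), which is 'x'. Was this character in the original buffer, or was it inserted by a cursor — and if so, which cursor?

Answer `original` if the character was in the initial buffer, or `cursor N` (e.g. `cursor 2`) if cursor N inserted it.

After op 1 (move_right): buffer="odavui" (len 6), cursors c1@4 c2@5, authorship ......
After op 2 (add_cursor(1)): buffer="odavui" (len 6), cursors c3@1 c1@4 c2@5, authorship ......
After op 3 (insert('x')): buffer="oxdavxuxi" (len 9), cursors c3@2 c1@6 c2@8, authorship .3...1.2.
After op 4 (move_right): buffer="oxdavxuxi" (len 9), cursors c3@3 c1@7 c2@9, authorship .3...1.2.
Authorship (.=original, N=cursor N): . 3 . . . 1 . 2 .
Index 7: author = 2

Answer: cursor 2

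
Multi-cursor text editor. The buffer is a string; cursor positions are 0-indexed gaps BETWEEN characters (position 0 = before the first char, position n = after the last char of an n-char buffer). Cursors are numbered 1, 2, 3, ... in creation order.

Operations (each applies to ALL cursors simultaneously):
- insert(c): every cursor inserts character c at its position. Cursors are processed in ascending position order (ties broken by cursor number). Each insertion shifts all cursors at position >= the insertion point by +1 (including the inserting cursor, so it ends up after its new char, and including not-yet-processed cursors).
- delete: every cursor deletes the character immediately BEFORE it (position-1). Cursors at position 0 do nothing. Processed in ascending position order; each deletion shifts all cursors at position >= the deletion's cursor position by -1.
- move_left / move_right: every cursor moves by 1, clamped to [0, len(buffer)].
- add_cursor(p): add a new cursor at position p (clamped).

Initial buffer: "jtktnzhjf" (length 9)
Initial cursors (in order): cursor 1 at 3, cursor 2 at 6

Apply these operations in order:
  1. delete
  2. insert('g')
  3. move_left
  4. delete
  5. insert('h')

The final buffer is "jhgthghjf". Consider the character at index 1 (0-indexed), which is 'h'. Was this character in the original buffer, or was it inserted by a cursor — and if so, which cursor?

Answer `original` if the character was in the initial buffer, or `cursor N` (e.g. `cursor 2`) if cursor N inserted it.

Answer: cursor 1

Derivation:
After op 1 (delete): buffer="jttnhjf" (len 7), cursors c1@2 c2@4, authorship .......
After op 2 (insert('g')): buffer="jtgtnghjf" (len 9), cursors c1@3 c2@6, authorship ..1..2...
After op 3 (move_left): buffer="jtgtnghjf" (len 9), cursors c1@2 c2@5, authorship ..1..2...
After op 4 (delete): buffer="jgtghjf" (len 7), cursors c1@1 c2@3, authorship .1.2...
After op 5 (insert('h')): buffer="jhgthghjf" (len 9), cursors c1@2 c2@5, authorship .11.22...
Authorship (.=original, N=cursor N): . 1 1 . 2 2 . . .
Index 1: author = 1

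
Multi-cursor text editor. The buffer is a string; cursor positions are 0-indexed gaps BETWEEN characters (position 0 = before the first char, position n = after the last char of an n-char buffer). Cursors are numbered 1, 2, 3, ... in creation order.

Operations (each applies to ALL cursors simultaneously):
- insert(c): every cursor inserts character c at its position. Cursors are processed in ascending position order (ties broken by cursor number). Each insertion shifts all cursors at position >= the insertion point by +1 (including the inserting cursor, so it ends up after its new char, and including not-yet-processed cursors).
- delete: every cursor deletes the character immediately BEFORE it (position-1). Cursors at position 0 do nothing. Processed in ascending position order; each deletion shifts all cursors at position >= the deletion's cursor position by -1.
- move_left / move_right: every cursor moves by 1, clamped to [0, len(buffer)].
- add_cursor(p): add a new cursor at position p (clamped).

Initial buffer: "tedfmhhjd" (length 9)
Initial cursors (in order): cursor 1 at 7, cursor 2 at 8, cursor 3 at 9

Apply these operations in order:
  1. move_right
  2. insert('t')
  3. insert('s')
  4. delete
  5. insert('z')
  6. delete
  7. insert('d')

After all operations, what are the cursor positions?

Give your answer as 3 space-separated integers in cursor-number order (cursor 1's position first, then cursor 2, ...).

After op 1 (move_right): buffer="tedfmhhjd" (len 9), cursors c1@8 c2@9 c3@9, authorship .........
After op 2 (insert('t')): buffer="tedfmhhjtdtt" (len 12), cursors c1@9 c2@12 c3@12, authorship ........1.23
After op 3 (insert('s')): buffer="tedfmhhjtsdttss" (len 15), cursors c1@10 c2@15 c3@15, authorship ........11.2323
After op 4 (delete): buffer="tedfmhhjtdtt" (len 12), cursors c1@9 c2@12 c3@12, authorship ........1.23
After op 5 (insert('z')): buffer="tedfmhhjtzdttzz" (len 15), cursors c1@10 c2@15 c3@15, authorship ........11.2323
After op 6 (delete): buffer="tedfmhhjtdtt" (len 12), cursors c1@9 c2@12 c3@12, authorship ........1.23
After op 7 (insert('d')): buffer="tedfmhhjtddttdd" (len 15), cursors c1@10 c2@15 c3@15, authorship ........11.2323

Answer: 10 15 15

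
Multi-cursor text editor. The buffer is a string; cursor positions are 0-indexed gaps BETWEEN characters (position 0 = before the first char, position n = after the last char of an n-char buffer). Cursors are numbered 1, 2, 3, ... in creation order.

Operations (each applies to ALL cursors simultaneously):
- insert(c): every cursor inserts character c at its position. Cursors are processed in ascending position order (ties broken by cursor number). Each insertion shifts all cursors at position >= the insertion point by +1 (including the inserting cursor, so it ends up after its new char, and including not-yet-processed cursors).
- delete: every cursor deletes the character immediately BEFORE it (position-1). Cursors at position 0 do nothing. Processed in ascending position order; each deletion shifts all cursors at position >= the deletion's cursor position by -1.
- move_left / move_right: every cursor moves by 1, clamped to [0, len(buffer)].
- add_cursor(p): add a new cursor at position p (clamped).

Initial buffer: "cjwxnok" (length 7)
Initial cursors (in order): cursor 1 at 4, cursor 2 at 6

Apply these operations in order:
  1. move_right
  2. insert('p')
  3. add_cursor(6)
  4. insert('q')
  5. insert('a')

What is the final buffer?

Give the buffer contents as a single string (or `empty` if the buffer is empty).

After op 1 (move_right): buffer="cjwxnok" (len 7), cursors c1@5 c2@7, authorship .......
After op 2 (insert('p')): buffer="cjwxnpokp" (len 9), cursors c1@6 c2@9, authorship .....1..2
After op 3 (add_cursor(6)): buffer="cjwxnpokp" (len 9), cursors c1@6 c3@6 c2@9, authorship .....1..2
After op 4 (insert('q')): buffer="cjwxnpqqokpq" (len 12), cursors c1@8 c3@8 c2@12, authorship .....113..22
After op 5 (insert('a')): buffer="cjwxnpqqaaokpqa" (len 15), cursors c1@10 c3@10 c2@15, authorship .....11313..222

Answer: cjwxnpqqaaokpqa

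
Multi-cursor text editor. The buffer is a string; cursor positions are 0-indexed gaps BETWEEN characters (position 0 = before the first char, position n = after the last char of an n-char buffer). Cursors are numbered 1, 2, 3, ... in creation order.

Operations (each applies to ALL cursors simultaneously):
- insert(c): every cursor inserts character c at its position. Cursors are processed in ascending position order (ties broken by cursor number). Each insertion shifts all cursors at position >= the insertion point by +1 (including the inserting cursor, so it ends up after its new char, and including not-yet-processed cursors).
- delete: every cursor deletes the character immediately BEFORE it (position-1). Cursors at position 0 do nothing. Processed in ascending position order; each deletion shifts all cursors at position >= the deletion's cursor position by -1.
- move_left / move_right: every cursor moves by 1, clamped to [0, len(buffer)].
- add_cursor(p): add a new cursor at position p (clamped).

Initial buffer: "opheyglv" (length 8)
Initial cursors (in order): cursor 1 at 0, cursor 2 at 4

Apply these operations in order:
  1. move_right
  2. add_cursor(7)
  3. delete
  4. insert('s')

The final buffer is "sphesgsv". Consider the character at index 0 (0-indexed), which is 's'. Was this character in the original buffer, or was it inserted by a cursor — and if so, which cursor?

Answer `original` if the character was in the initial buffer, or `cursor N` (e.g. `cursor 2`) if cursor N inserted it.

After op 1 (move_right): buffer="opheyglv" (len 8), cursors c1@1 c2@5, authorship ........
After op 2 (add_cursor(7)): buffer="opheyglv" (len 8), cursors c1@1 c2@5 c3@7, authorship ........
After op 3 (delete): buffer="phegv" (len 5), cursors c1@0 c2@3 c3@4, authorship .....
After op 4 (insert('s')): buffer="sphesgsv" (len 8), cursors c1@1 c2@5 c3@7, authorship 1...2.3.
Authorship (.=original, N=cursor N): 1 . . . 2 . 3 .
Index 0: author = 1

Answer: cursor 1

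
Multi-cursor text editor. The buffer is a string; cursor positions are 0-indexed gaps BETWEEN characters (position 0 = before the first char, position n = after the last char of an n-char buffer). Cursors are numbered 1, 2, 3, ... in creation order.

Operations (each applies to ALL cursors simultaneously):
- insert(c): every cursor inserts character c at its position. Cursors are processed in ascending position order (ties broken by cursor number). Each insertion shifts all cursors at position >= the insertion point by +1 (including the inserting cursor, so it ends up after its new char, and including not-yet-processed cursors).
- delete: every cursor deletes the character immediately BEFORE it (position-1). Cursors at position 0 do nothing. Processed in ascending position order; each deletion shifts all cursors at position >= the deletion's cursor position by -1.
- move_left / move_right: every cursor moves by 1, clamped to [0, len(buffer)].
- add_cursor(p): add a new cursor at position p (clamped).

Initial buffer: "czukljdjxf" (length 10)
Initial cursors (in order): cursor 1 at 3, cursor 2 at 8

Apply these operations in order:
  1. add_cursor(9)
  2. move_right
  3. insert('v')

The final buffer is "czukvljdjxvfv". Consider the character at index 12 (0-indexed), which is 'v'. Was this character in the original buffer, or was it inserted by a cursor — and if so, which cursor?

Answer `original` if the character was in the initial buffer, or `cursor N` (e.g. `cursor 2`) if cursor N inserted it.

After op 1 (add_cursor(9)): buffer="czukljdjxf" (len 10), cursors c1@3 c2@8 c3@9, authorship ..........
After op 2 (move_right): buffer="czukljdjxf" (len 10), cursors c1@4 c2@9 c3@10, authorship ..........
After op 3 (insert('v')): buffer="czukvljdjxvfv" (len 13), cursors c1@5 c2@11 c3@13, authorship ....1.....2.3
Authorship (.=original, N=cursor N): . . . . 1 . . . . . 2 . 3
Index 12: author = 3

Answer: cursor 3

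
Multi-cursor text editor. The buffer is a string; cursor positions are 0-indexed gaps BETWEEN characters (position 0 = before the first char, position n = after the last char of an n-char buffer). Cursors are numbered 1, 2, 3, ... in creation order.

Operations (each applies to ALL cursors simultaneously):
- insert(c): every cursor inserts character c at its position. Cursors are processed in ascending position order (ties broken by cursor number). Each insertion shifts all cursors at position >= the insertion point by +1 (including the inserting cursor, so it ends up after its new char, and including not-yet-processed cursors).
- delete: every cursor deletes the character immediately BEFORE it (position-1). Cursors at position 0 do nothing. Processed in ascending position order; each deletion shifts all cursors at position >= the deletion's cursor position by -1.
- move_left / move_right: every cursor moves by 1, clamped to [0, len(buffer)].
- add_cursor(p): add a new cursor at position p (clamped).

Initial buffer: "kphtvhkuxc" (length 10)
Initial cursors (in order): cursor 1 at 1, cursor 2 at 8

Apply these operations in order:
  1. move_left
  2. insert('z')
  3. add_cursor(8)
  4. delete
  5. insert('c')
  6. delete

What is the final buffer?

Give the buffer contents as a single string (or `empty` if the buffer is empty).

Answer: kphtvhuxc

Derivation:
After op 1 (move_left): buffer="kphtvhkuxc" (len 10), cursors c1@0 c2@7, authorship ..........
After op 2 (insert('z')): buffer="zkphtvhkzuxc" (len 12), cursors c1@1 c2@9, authorship 1.......2...
After op 3 (add_cursor(8)): buffer="zkphtvhkzuxc" (len 12), cursors c1@1 c3@8 c2@9, authorship 1.......2...
After op 4 (delete): buffer="kphtvhuxc" (len 9), cursors c1@0 c2@6 c3@6, authorship .........
After op 5 (insert('c')): buffer="ckphtvhccuxc" (len 12), cursors c1@1 c2@9 c3@9, authorship 1......23...
After op 6 (delete): buffer="kphtvhuxc" (len 9), cursors c1@0 c2@6 c3@6, authorship .........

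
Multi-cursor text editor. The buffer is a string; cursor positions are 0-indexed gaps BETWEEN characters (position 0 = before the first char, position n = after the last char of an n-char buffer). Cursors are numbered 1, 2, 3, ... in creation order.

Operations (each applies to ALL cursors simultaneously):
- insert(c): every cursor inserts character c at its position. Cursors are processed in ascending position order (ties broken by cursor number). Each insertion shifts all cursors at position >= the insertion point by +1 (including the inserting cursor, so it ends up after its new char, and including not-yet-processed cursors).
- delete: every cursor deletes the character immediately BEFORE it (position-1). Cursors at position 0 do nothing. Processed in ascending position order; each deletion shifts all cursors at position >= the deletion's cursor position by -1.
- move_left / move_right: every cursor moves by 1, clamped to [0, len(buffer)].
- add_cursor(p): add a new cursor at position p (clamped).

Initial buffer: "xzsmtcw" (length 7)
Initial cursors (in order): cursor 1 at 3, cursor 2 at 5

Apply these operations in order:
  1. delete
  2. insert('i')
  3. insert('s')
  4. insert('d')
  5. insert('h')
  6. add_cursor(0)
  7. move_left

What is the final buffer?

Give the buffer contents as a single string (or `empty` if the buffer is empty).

After op 1 (delete): buffer="xzmcw" (len 5), cursors c1@2 c2@3, authorship .....
After op 2 (insert('i')): buffer="xzimicw" (len 7), cursors c1@3 c2@5, authorship ..1.2..
After op 3 (insert('s')): buffer="xzismiscw" (len 9), cursors c1@4 c2@7, authorship ..11.22..
After op 4 (insert('d')): buffer="xzisdmisdcw" (len 11), cursors c1@5 c2@9, authorship ..111.222..
After op 5 (insert('h')): buffer="xzisdhmisdhcw" (len 13), cursors c1@6 c2@11, authorship ..1111.2222..
After op 6 (add_cursor(0)): buffer="xzisdhmisdhcw" (len 13), cursors c3@0 c1@6 c2@11, authorship ..1111.2222..
After op 7 (move_left): buffer="xzisdhmisdhcw" (len 13), cursors c3@0 c1@5 c2@10, authorship ..1111.2222..

Answer: xzisdhmisdhcw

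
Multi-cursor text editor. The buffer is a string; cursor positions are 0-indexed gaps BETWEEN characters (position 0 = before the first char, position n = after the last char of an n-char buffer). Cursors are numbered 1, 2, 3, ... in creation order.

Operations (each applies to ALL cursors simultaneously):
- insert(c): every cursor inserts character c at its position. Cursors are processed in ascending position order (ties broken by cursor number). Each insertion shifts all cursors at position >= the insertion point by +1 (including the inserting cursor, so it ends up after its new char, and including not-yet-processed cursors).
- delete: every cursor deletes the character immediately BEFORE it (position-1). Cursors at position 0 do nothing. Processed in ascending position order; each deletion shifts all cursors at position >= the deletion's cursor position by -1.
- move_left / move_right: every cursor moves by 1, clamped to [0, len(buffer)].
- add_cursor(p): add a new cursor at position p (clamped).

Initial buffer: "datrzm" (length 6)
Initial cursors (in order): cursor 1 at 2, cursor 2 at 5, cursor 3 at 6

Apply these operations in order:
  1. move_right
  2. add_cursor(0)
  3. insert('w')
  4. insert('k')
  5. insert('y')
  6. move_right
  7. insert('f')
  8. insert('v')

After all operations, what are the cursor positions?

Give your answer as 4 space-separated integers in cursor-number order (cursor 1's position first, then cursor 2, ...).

Answer: 14 26 26 6

Derivation:
After op 1 (move_right): buffer="datrzm" (len 6), cursors c1@3 c2@6 c3@6, authorship ......
After op 2 (add_cursor(0)): buffer="datrzm" (len 6), cursors c4@0 c1@3 c2@6 c3@6, authorship ......
After op 3 (insert('w')): buffer="wdatwrzmww" (len 10), cursors c4@1 c1@5 c2@10 c3@10, authorship 4...1...23
After op 4 (insert('k')): buffer="wkdatwkrzmwwkk" (len 14), cursors c4@2 c1@7 c2@14 c3@14, authorship 44...11...2323
After op 5 (insert('y')): buffer="wkydatwkyrzmwwkkyy" (len 18), cursors c4@3 c1@9 c2@18 c3@18, authorship 444...111...232323
After op 6 (move_right): buffer="wkydatwkyrzmwwkkyy" (len 18), cursors c4@4 c1@10 c2@18 c3@18, authorship 444...111...232323
After op 7 (insert('f')): buffer="wkydfatwkyrfzmwwkkyyff" (len 22), cursors c4@5 c1@12 c2@22 c3@22, authorship 444.4..111.1..23232323
After op 8 (insert('v')): buffer="wkydfvatwkyrfvzmwwkkyyffvv" (len 26), cursors c4@6 c1@14 c2@26 c3@26, authorship 444.44..111.11..2323232323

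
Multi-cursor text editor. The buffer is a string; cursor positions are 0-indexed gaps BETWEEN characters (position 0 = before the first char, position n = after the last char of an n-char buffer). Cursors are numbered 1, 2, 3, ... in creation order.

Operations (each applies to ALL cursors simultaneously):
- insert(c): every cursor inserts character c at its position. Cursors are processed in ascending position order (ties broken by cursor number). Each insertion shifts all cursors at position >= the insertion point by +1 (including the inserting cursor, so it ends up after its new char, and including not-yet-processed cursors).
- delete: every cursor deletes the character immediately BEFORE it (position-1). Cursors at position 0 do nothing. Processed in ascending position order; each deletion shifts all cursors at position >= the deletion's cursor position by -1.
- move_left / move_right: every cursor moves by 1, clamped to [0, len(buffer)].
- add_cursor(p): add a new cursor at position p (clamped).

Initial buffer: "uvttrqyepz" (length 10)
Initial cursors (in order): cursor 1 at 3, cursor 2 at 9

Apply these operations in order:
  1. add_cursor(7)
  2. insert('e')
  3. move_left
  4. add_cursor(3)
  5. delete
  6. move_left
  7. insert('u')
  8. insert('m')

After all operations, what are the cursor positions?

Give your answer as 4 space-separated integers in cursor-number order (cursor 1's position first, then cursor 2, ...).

Answer: 4 14 10 4

Derivation:
After op 1 (add_cursor(7)): buffer="uvttrqyepz" (len 10), cursors c1@3 c3@7 c2@9, authorship ..........
After op 2 (insert('e')): buffer="uvtetrqyeepez" (len 13), cursors c1@4 c3@9 c2@12, authorship ...1....3..2.
After op 3 (move_left): buffer="uvtetrqyeepez" (len 13), cursors c1@3 c3@8 c2@11, authorship ...1....3..2.
After op 4 (add_cursor(3)): buffer="uvtetrqyeepez" (len 13), cursors c1@3 c4@3 c3@8 c2@11, authorship ...1....3..2.
After op 5 (delete): buffer="uetrqeeez" (len 9), cursors c1@1 c4@1 c3@5 c2@7, authorship .1...3.2.
After op 6 (move_left): buffer="uetrqeeez" (len 9), cursors c1@0 c4@0 c3@4 c2@6, authorship .1...3.2.
After op 7 (insert('u')): buffer="uuuetruqeueez" (len 13), cursors c1@2 c4@2 c3@7 c2@10, authorship 14.1..3.32.2.
After op 8 (insert('m')): buffer="uummuetrumqeumeez" (len 17), cursors c1@4 c4@4 c3@10 c2@14, authorship 1414.1..33.322.2.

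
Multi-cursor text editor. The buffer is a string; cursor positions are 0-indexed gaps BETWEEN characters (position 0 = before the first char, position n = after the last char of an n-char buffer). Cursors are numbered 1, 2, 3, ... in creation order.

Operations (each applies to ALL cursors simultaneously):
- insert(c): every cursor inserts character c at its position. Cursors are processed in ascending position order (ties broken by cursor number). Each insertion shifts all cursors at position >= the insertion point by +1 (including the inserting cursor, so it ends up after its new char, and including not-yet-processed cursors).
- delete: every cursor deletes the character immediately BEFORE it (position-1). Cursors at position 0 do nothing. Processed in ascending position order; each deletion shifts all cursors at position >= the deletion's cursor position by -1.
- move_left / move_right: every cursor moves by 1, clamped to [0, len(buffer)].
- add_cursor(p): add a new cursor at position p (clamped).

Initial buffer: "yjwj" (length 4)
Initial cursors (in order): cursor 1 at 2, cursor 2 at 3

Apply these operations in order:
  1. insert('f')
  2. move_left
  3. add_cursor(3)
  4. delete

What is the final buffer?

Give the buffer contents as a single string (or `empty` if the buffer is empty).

After op 1 (insert('f')): buffer="yjfwfj" (len 6), cursors c1@3 c2@5, authorship ..1.2.
After op 2 (move_left): buffer="yjfwfj" (len 6), cursors c1@2 c2@4, authorship ..1.2.
After op 3 (add_cursor(3)): buffer="yjfwfj" (len 6), cursors c1@2 c3@3 c2@4, authorship ..1.2.
After op 4 (delete): buffer="yfj" (len 3), cursors c1@1 c2@1 c3@1, authorship .2.

Answer: yfj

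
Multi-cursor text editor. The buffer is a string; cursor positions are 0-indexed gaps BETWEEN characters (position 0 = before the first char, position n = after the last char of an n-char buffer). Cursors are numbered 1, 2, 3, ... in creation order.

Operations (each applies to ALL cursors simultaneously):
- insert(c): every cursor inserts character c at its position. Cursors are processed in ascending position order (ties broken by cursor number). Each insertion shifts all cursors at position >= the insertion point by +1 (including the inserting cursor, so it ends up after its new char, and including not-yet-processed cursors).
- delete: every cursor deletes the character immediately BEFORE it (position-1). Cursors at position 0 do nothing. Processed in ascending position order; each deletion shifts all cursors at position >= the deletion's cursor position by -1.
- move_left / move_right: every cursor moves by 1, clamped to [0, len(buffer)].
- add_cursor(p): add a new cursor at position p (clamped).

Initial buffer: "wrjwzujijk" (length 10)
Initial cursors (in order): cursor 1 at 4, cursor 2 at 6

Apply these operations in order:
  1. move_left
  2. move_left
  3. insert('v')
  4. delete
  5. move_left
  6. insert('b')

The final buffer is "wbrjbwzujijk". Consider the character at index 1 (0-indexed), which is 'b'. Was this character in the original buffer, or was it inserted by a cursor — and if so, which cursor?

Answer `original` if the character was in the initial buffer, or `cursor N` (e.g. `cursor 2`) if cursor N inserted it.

After op 1 (move_left): buffer="wrjwzujijk" (len 10), cursors c1@3 c2@5, authorship ..........
After op 2 (move_left): buffer="wrjwzujijk" (len 10), cursors c1@2 c2@4, authorship ..........
After op 3 (insert('v')): buffer="wrvjwvzujijk" (len 12), cursors c1@3 c2@6, authorship ..1..2......
After op 4 (delete): buffer="wrjwzujijk" (len 10), cursors c1@2 c2@4, authorship ..........
After op 5 (move_left): buffer="wrjwzujijk" (len 10), cursors c1@1 c2@3, authorship ..........
After op 6 (insert('b')): buffer="wbrjbwzujijk" (len 12), cursors c1@2 c2@5, authorship .1..2.......
Authorship (.=original, N=cursor N): . 1 . . 2 . . . . . . .
Index 1: author = 1

Answer: cursor 1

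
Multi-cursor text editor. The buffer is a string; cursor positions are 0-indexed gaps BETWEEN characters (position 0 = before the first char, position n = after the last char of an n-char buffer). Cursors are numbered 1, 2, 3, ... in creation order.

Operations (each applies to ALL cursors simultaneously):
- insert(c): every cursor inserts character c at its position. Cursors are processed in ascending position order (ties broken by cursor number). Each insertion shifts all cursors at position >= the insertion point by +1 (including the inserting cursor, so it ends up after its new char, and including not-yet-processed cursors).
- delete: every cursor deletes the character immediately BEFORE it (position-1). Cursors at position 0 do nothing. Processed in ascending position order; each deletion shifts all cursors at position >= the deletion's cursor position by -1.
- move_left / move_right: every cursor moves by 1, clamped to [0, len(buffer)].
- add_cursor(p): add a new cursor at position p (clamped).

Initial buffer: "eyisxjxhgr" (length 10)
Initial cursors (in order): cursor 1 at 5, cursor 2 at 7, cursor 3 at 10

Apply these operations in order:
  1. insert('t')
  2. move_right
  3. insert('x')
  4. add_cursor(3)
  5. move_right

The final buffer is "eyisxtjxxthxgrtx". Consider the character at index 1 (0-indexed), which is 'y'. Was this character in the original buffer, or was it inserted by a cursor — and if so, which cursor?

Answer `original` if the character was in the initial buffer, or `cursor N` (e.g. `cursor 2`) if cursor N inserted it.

Answer: original

Derivation:
After op 1 (insert('t')): buffer="eyisxtjxthgrt" (len 13), cursors c1@6 c2@9 c3@13, authorship .....1..2...3
After op 2 (move_right): buffer="eyisxtjxthgrt" (len 13), cursors c1@7 c2@10 c3@13, authorship .....1..2...3
After op 3 (insert('x')): buffer="eyisxtjxxthxgrtx" (len 16), cursors c1@8 c2@12 c3@16, authorship .....1.1.2.2..33
After op 4 (add_cursor(3)): buffer="eyisxtjxxthxgrtx" (len 16), cursors c4@3 c1@8 c2@12 c3@16, authorship .....1.1.2.2..33
After op 5 (move_right): buffer="eyisxtjxxthxgrtx" (len 16), cursors c4@4 c1@9 c2@13 c3@16, authorship .....1.1.2.2..33
Authorship (.=original, N=cursor N): . . . . . 1 . 1 . 2 . 2 . . 3 3
Index 1: author = original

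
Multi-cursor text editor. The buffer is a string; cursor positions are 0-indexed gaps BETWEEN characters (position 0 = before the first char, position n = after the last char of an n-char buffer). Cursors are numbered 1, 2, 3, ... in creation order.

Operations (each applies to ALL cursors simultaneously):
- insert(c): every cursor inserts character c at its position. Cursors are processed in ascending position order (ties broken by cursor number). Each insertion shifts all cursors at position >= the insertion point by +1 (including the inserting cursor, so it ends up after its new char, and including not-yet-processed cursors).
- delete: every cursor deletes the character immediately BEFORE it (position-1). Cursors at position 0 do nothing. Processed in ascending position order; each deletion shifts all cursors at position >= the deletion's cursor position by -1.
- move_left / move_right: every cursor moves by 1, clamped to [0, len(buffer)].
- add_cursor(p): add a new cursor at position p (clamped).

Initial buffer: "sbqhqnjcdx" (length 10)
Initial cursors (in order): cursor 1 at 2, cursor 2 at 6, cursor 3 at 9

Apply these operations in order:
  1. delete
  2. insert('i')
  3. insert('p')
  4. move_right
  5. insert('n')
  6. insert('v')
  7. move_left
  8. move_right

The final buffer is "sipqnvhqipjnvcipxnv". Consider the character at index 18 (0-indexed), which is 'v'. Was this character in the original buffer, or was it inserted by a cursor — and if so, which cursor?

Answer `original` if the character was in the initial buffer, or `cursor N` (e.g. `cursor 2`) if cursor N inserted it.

After op 1 (delete): buffer="sqhqjcx" (len 7), cursors c1@1 c2@4 c3@6, authorship .......
After op 2 (insert('i')): buffer="siqhqijcix" (len 10), cursors c1@2 c2@6 c3@9, authorship .1...2..3.
After op 3 (insert('p')): buffer="sipqhqipjcipx" (len 13), cursors c1@3 c2@8 c3@12, authorship .11...22..33.
After op 4 (move_right): buffer="sipqhqipjcipx" (len 13), cursors c1@4 c2@9 c3@13, authorship .11...22..33.
After op 5 (insert('n')): buffer="sipqnhqipjncipxn" (len 16), cursors c1@5 c2@11 c3@16, authorship .11.1..22.2.33.3
After op 6 (insert('v')): buffer="sipqnvhqipjnvcipxnv" (len 19), cursors c1@6 c2@13 c3@19, authorship .11.11..22.22.33.33
After op 7 (move_left): buffer="sipqnvhqipjnvcipxnv" (len 19), cursors c1@5 c2@12 c3@18, authorship .11.11..22.22.33.33
After op 8 (move_right): buffer="sipqnvhqipjnvcipxnv" (len 19), cursors c1@6 c2@13 c3@19, authorship .11.11..22.22.33.33
Authorship (.=original, N=cursor N): . 1 1 . 1 1 . . 2 2 . 2 2 . 3 3 . 3 3
Index 18: author = 3

Answer: cursor 3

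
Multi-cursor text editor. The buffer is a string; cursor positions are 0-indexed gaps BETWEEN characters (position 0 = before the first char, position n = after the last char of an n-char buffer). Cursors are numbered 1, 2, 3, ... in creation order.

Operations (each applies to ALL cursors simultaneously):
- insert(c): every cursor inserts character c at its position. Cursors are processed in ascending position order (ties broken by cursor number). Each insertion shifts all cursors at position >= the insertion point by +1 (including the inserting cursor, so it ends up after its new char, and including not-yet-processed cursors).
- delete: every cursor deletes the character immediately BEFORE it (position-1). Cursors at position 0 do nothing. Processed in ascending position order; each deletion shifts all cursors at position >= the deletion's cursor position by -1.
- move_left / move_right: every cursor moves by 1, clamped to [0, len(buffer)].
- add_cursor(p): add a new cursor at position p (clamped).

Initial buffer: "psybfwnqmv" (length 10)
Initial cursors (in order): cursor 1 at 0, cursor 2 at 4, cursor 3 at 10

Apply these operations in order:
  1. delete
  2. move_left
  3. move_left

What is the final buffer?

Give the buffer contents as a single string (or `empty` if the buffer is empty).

After op 1 (delete): buffer="psyfwnqm" (len 8), cursors c1@0 c2@3 c3@8, authorship ........
After op 2 (move_left): buffer="psyfwnqm" (len 8), cursors c1@0 c2@2 c3@7, authorship ........
After op 3 (move_left): buffer="psyfwnqm" (len 8), cursors c1@0 c2@1 c3@6, authorship ........

Answer: psyfwnqm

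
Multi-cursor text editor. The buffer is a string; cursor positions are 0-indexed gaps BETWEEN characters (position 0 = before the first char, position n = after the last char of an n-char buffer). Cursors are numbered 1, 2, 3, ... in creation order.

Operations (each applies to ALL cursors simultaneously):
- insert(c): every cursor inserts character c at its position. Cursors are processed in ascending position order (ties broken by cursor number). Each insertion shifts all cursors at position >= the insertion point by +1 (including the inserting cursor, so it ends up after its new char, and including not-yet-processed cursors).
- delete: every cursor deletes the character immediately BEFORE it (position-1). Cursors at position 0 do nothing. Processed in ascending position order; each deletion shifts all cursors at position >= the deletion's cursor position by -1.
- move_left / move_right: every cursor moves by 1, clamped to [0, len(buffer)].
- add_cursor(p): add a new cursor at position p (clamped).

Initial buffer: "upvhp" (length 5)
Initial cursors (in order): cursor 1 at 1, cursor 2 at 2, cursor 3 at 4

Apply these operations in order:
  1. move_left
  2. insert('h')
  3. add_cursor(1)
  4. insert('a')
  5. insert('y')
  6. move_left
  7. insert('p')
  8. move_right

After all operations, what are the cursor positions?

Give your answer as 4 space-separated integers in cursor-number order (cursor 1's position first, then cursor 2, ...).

Answer: 7 12 18 7

Derivation:
After op 1 (move_left): buffer="upvhp" (len 5), cursors c1@0 c2@1 c3@3, authorship .....
After op 2 (insert('h')): buffer="huhpvhhp" (len 8), cursors c1@1 c2@3 c3@6, authorship 1.2..3..
After op 3 (add_cursor(1)): buffer="huhpvhhp" (len 8), cursors c1@1 c4@1 c2@3 c3@6, authorship 1.2..3..
After op 4 (insert('a')): buffer="haauhapvhahp" (len 12), cursors c1@3 c4@3 c2@6 c3@10, authorship 114.22..33..
After op 5 (insert('y')): buffer="haayyuhaypvhayhp" (len 16), cursors c1@5 c4@5 c2@9 c3@14, authorship 11414.222..333..
After op 6 (move_left): buffer="haayyuhaypvhayhp" (len 16), cursors c1@4 c4@4 c2@8 c3@13, authorship 11414.222..333..
After op 7 (insert('p')): buffer="haayppyuhapypvhapyhp" (len 20), cursors c1@6 c4@6 c2@11 c3@17, authorship 1141144.2222..3333..
After op 8 (move_right): buffer="haayppyuhapypvhapyhp" (len 20), cursors c1@7 c4@7 c2@12 c3@18, authorship 1141144.2222..3333..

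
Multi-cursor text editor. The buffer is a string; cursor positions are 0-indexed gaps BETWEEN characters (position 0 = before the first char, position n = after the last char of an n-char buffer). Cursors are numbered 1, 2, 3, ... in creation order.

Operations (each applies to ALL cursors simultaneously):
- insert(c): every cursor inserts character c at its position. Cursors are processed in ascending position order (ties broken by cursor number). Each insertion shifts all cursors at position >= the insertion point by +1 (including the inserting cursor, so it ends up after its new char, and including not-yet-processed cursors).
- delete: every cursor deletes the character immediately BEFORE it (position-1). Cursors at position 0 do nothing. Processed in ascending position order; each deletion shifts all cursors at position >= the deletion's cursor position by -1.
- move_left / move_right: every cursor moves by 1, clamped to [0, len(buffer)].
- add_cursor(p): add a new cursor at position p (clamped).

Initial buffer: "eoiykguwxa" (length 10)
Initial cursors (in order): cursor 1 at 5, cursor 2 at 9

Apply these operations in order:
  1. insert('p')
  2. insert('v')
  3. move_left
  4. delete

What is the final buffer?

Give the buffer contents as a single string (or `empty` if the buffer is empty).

Answer: eoiykvguwxva

Derivation:
After op 1 (insert('p')): buffer="eoiykpguwxpa" (len 12), cursors c1@6 c2@11, authorship .....1....2.
After op 2 (insert('v')): buffer="eoiykpvguwxpva" (len 14), cursors c1@7 c2@13, authorship .....11....22.
After op 3 (move_left): buffer="eoiykpvguwxpva" (len 14), cursors c1@6 c2@12, authorship .....11....22.
After op 4 (delete): buffer="eoiykvguwxva" (len 12), cursors c1@5 c2@10, authorship .....1....2.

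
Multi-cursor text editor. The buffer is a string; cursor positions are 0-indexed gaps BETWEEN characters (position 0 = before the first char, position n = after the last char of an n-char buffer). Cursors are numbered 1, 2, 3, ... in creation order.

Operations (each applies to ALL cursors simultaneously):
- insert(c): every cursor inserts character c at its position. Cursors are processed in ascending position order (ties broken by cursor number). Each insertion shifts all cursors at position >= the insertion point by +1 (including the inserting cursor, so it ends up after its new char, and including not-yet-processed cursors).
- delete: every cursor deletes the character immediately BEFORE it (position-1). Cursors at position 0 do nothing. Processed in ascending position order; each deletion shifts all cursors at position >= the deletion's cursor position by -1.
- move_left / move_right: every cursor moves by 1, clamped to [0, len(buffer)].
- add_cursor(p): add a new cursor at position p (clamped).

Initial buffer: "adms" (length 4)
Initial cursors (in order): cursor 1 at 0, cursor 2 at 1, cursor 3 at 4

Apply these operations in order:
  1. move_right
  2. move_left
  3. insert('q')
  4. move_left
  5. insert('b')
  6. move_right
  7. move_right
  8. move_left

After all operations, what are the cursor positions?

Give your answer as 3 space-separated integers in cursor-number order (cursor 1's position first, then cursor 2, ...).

After op 1 (move_right): buffer="adms" (len 4), cursors c1@1 c2@2 c3@4, authorship ....
After op 2 (move_left): buffer="adms" (len 4), cursors c1@0 c2@1 c3@3, authorship ....
After op 3 (insert('q')): buffer="qaqdmqs" (len 7), cursors c1@1 c2@3 c3@6, authorship 1.2..3.
After op 4 (move_left): buffer="qaqdmqs" (len 7), cursors c1@0 c2@2 c3@5, authorship 1.2..3.
After op 5 (insert('b')): buffer="bqabqdmbqs" (len 10), cursors c1@1 c2@4 c3@8, authorship 11.22..33.
After op 6 (move_right): buffer="bqabqdmbqs" (len 10), cursors c1@2 c2@5 c3@9, authorship 11.22..33.
After op 7 (move_right): buffer="bqabqdmbqs" (len 10), cursors c1@3 c2@6 c3@10, authorship 11.22..33.
After op 8 (move_left): buffer="bqabqdmbqs" (len 10), cursors c1@2 c2@5 c3@9, authorship 11.22..33.

Answer: 2 5 9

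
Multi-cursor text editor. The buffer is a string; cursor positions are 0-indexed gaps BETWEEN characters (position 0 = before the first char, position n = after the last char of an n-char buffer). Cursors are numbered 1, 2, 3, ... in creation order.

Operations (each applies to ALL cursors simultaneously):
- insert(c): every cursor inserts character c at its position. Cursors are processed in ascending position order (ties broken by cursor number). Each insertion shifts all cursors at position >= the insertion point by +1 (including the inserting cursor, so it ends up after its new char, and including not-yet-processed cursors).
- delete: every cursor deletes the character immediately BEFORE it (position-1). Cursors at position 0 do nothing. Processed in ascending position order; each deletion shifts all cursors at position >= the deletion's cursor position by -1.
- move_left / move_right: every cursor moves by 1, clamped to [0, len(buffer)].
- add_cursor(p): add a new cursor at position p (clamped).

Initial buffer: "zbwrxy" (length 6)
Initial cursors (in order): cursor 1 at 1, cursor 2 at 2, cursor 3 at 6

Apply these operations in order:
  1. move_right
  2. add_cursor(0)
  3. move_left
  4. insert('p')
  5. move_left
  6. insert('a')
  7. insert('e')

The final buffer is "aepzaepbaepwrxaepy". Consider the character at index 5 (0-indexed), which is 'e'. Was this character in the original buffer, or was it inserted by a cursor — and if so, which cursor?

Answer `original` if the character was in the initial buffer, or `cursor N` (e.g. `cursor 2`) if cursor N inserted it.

Answer: cursor 1

Derivation:
After op 1 (move_right): buffer="zbwrxy" (len 6), cursors c1@2 c2@3 c3@6, authorship ......
After op 2 (add_cursor(0)): buffer="zbwrxy" (len 6), cursors c4@0 c1@2 c2@3 c3@6, authorship ......
After op 3 (move_left): buffer="zbwrxy" (len 6), cursors c4@0 c1@1 c2@2 c3@5, authorship ......
After op 4 (insert('p')): buffer="pzpbpwrxpy" (len 10), cursors c4@1 c1@3 c2@5 c3@9, authorship 4.1.2...3.
After op 5 (move_left): buffer="pzpbpwrxpy" (len 10), cursors c4@0 c1@2 c2@4 c3@8, authorship 4.1.2...3.
After op 6 (insert('a')): buffer="apzapbapwrxapy" (len 14), cursors c4@1 c1@4 c2@7 c3@12, authorship 44.11.22...33.
After op 7 (insert('e')): buffer="aepzaepbaepwrxaepy" (len 18), cursors c4@2 c1@6 c2@10 c3@16, authorship 444.111.222...333.
Authorship (.=original, N=cursor N): 4 4 4 . 1 1 1 . 2 2 2 . . . 3 3 3 .
Index 5: author = 1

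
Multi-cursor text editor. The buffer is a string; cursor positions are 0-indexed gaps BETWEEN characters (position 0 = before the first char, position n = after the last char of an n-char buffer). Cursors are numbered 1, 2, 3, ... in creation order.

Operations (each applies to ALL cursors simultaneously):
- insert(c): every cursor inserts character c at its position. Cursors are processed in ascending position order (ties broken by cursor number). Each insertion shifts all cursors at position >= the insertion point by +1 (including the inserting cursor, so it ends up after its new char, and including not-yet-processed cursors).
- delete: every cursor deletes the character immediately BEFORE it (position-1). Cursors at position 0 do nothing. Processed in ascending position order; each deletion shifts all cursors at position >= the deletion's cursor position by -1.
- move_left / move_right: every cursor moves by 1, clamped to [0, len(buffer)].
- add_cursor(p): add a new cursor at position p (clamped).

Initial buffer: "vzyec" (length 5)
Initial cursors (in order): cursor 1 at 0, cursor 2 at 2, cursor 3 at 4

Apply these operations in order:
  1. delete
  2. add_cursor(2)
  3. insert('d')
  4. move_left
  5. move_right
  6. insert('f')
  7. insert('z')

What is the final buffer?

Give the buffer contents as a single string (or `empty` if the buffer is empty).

After op 1 (delete): buffer="vyc" (len 3), cursors c1@0 c2@1 c3@2, authorship ...
After op 2 (add_cursor(2)): buffer="vyc" (len 3), cursors c1@0 c2@1 c3@2 c4@2, authorship ...
After op 3 (insert('d')): buffer="dvdyddc" (len 7), cursors c1@1 c2@3 c3@6 c4@6, authorship 1.2.34.
After op 4 (move_left): buffer="dvdyddc" (len 7), cursors c1@0 c2@2 c3@5 c4@5, authorship 1.2.34.
After op 5 (move_right): buffer="dvdyddc" (len 7), cursors c1@1 c2@3 c3@6 c4@6, authorship 1.2.34.
After op 6 (insert('f')): buffer="dfvdfyddffc" (len 11), cursors c1@2 c2@5 c3@10 c4@10, authorship 11.22.3434.
After op 7 (insert('z')): buffer="dfzvdfzyddffzzc" (len 15), cursors c1@3 c2@7 c3@14 c4@14, authorship 111.222.343434.

Answer: dfzvdfzyddffzzc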